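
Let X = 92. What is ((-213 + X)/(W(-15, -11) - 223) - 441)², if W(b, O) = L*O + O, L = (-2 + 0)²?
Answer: 15000615529/77284 ≈ 1.9410e+5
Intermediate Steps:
L = 4 (L = (-2)² = 4)
W(b, O) = 5*O (W(b, O) = 4*O + O = 5*O)
((-213 + X)/(W(-15, -11) - 223) - 441)² = ((-213 + 92)/(5*(-11) - 223) - 441)² = (-121/(-55 - 223) - 441)² = (-121/(-278) - 441)² = (-121*(-1/278) - 441)² = (121/278 - 441)² = (-122477/278)² = 15000615529/77284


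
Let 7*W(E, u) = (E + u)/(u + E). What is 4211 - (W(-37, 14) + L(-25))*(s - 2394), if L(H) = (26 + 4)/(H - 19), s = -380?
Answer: 209126/77 ≈ 2715.9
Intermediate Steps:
L(H) = 30/(-19 + H)
W(E, u) = 1/7 (W(E, u) = ((E + u)/(u + E))/7 = ((E + u)/(E + u))/7 = (1/7)*1 = 1/7)
4211 - (W(-37, 14) + L(-25))*(s - 2394) = 4211 - (1/7 + 30/(-19 - 25))*(-380 - 2394) = 4211 - (1/7 + 30/(-44))*(-2774) = 4211 - (1/7 + 30*(-1/44))*(-2774) = 4211 - (1/7 - 15/22)*(-2774) = 4211 - (-83)*(-2774)/154 = 4211 - 1*115121/77 = 4211 - 115121/77 = 209126/77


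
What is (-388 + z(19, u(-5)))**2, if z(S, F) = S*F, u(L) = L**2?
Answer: 7569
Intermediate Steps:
z(S, F) = F*S
(-388 + z(19, u(-5)))**2 = (-388 + (-5)**2*19)**2 = (-388 + 25*19)**2 = (-388 + 475)**2 = 87**2 = 7569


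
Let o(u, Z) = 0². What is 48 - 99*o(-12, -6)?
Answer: 48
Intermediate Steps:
o(u, Z) = 0
48 - 99*o(-12, -6) = 48 - 99*0 = 48 + 0 = 48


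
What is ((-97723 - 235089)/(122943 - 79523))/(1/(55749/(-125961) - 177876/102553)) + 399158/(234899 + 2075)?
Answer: 9249448928995841906/503467059077224385 ≈ 18.372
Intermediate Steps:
((-97723 - 235089)/(122943 - 79523))/(1/(55749/(-125961) - 177876/102553)) + 399158/(234899 + 2075) = (-332812/43420)/(1/(55749*(-1/125961) - 177876*1/102553)) + 399158/236974 = (-332812*1/43420)/(1/(-18583/41987 - 177876/102553)) + 399158*(1/236974) = -83203/(10855*(1/(-852202001/391444801))) + 199579/118487 = -83203/(10855*(-391444801/852202001)) + 199579/118487 = -83203/10855*(-852202001/391444801) + 199579/118487 = 70905763089203/4249133314855 + 199579/118487 = 9249448928995841906/503467059077224385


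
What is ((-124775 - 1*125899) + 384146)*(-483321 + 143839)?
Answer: -45311341504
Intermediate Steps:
((-124775 - 1*125899) + 384146)*(-483321 + 143839) = ((-124775 - 125899) + 384146)*(-339482) = (-250674 + 384146)*(-339482) = 133472*(-339482) = -45311341504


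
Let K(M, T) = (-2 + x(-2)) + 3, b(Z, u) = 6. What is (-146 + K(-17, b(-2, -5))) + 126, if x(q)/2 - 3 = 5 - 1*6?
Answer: -15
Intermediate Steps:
x(q) = 4 (x(q) = 6 + 2*(5 - 1*6) = 6 + 2*(5 - 6) = 6 + 2*(-1) = 6 - 2 = 4)
K(M, T) = 5 (K(M, T) = (-2 + 4) + 3 = 2 + 3 = 5)
(-146 + K(-17, b(-2, -5))) + 126 = (-146 + 5) + 126 = -141 + 126 = -15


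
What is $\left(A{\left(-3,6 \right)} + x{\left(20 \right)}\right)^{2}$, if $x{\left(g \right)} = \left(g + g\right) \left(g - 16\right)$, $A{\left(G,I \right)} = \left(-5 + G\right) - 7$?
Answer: $21025$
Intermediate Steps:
$A{\left(G,I \right)} = -12 + G$
$x{\left(g \right)} = 2 g \left(-16 + g\right)$
$\left(A{\left(-3,6 \right)} + x{\left(20 \right)}\right)^{2} = \left(\left(-12 - 3\right) + 2 \cdot 20 \left(-16 + 20\right)\right)^{2} = \left(-15 + 2 \cdot 20 \cdot 4\right)^{2} = \left(-15 + 160\right)^{2} = 145^{2} = 21025$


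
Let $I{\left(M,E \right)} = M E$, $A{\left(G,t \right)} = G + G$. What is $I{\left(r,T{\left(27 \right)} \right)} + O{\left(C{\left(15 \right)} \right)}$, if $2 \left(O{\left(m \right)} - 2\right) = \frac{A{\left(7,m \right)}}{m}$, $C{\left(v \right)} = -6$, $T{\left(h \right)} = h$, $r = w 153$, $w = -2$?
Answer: $- \frac{49567}{6} \approx -8261.2$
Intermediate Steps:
$A{\left(G,t \right)} = 2 G$
$r = -306$ ($r = \left(-2\right) 153 = -306$)
$I{\left(M,E \right)} = E M$
$O{\left(m \right)} = 2 + \frac{7}{m}$ ($O{\left(m \right)} = 2 + \frac{2 \cdot 7 \frac{1}{m}}{2} = 2 + \frac{14 \frac{1}{m}}{2} = 2 + \frac{7}{m}$)
$I{\left(r,T{\left(27 \right)} \right)} + O{\left(C{\left(15 \right)} \right)} = 27 \left(-306\right) + \left(2 + \frac{7}{-6}\right) = -8262 + \left(2 + 7 \left(- \frac{1}{6}\right)\right) = -8262 + \left(2 - \frac{7}{6}\right) = -8262 + \frac{5}{6} = - \frac{49567}{6}$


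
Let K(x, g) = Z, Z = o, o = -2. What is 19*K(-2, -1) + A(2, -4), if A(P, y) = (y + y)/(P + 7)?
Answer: -350/9 ≈ -38.889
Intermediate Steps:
Z = -2
K(x, g) = -2
A(P, y) = 2*y/(7 + P) (A(P, y) = (2*y)/(7 + P) = 2*y/(7 + P))
19*K(-2, -1) + A(2, -4) = 19*(-2) + 2*(-4)/(7 + 2) = -38 + 2*(-4)/9 = -38 + 2*(-4)*(1/9) = -38 - 8/9 = -350/9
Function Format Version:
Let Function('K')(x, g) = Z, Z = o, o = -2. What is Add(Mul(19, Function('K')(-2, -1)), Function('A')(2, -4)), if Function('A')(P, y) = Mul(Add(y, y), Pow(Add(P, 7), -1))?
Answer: Rational(-350, 9) ≈ -38.889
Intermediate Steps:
Z = -2
Function('K')(x, g) = -2
Function('A')(P, y) = Mul(2, y, Pow(Add(7, P), -1)) (Function('A')(P, y) = Mul(Mul(2, y), Pow(Add(7, P), -1)) = Mul(2, y, Pow(Add(7, P), -1)))
Add(Mul(19, Function('K')(-2, -1)), Function('A')(2, -4)) = Add(Mul(19, -2), Mul(2, -4, Pow(Add(7, 2), -1))) = Add(-38, Mul(2, -4, Pow(9, -1))) = Add(-38, Mul(2, -4, Rational(1, 9))) = Add(-38, Rational(-8, 9)) = Rational(-350, 9)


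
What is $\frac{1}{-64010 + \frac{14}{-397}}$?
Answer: $- \frac{397}{25411984} \approx -1.5623 \cdot 10^{-5}$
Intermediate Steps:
$\frac{1}{-64010 + \frac{14}{-397}} = \frac{1}{-64010 + 14 \left(- \frac{1}{397}\right)} = \frac{1}{-64010 - \frac{14}{397}} = \frac{1}{- \frac{25411984}{397}} = - \frac{397}{25411984}$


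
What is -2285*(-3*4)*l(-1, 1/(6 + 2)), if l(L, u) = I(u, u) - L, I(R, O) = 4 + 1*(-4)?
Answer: 27420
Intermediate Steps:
I(R, O) = 0 (I(R, O) = 4 - 4 = 0)
l(L, u) = -L (l(L, u) = 0 - L = -L)
-2285*(-3*4)*l(-1, 1/(6 + 2)) = -2285*(-3*4)*(-1*(-1)) = -(-27420) = -2285*(-12) = 27420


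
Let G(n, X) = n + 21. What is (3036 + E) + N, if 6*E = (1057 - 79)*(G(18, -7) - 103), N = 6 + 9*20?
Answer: -7210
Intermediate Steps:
G(n, X) = 21 + n
N = 186 (N = 6 + 180 = 186)
E = -10432 (E = ((1057 - 79)*((21 + 18) - 103))/6 = (978*(39 - 103))/6 = (978*(-64))/6 = (⅙)*(-62592) = -10432)
(3036 + E) + N = (3036 - 10432) + 186 = -7396 + 186 = -7210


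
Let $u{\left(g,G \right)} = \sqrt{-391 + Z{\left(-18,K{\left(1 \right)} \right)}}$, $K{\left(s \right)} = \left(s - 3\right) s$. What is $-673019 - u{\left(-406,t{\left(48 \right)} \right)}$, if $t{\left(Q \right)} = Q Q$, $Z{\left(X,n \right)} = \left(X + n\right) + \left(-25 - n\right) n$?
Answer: $-673019 - i \sqrt{365} \approx -6.7302 \cdot 10^{5} - 19.105 i$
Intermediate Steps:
$K{\left(s \right)} = s \left(-3 + s\right)$ ($K{\left(s \right)} = \left(-3 + s\right) s = s \left(-3 + s\right)$)
$Z{\left(X,n \right)} = X + n + n \left(-25 - n\right)$ ($Z{\left(X,n \right)} = \left(X + n\right) + n \left(-25 - n\right) = X + n + n \left(-25 - n\right)$)
$t{\left(Q \right)} = Q^{2}$
$u{\left(g,G \right)} = i \sqrt{365}$ ($u{\left(g,G \right)} = \sqrt{-391 - \left(18 + \left(1 \left(-3 + 1\right)\right)^{2} + 24 \cdot 1 \left(-3 + 1\right)\right)} = \sqrt{-391 - \left(18 + \left(1 \left(-2\right)\right)^{2} + 24 \cdot 1 \left(-2\right)\right)} = \sqrt{-391 - -26} = \sqrt{-391 + 26} = \sqrt{-365} = i \sqrt{365}$)
$-673019 - u{\left(-406,t{\left(48 \right)} \right)} = -673019 - i \sqrt{365}$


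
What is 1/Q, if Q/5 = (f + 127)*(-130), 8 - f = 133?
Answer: -1/1300 ≈ -0.00076923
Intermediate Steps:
f = -125 (f = 8 - 1*133 = 8 - 133 = -125)
Q = -1300 (Q = 5*((-125 + 127)*(-130)) = 5*(2*(-130)) = 5*(-260) = -1300)
1/Q = 1/(-1300) = -1/1300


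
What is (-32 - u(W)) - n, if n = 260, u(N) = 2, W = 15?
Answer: -294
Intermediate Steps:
(-32 - u(W)) - n = (-32 - 1*2) - 1*260 = (-32 - 2) - 260 = -34 - 260 = -294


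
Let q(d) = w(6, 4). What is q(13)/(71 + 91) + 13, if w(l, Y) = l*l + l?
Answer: 358/27 ≈ 13.259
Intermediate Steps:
w(l, Y) = l + l² (w(l, Y) = l² + l = l + l²)
q(d) = 42 (q(d) = 6*(1 + 6) = 6*7 = 42)
q(13)/(71 + 91) + 13 = 42/(71 + 91) + 13 = 42/162 + 13 = (1/162)*42 + 13 = 7/27 + 13 = 358/27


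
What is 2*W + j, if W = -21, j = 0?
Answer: -42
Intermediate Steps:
2*W + j = 2*(-21) + 0 = -42 + 0 = -42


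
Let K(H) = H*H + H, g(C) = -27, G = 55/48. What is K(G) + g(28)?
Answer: -56543/2304 ≈ -24.541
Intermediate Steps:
G = 55/48 (G = 55*(1/48) = 55/48 ≈ 1.1458)
K(H) = H + H**2 (K(H) = H**2 + H = H + H**2)
K(G) + g(28) = 55*(1 + 55/48)/48 - 27 = (55/48)*(103/48) - 27 = 5665/2304 - 27 = -56543/2304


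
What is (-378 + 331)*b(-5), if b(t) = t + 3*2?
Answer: -47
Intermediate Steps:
b(t) = 6 + t (b(t) = t + 6 = 6 + t)
(-378 + 331)*b(-5) = (-378 + 331)*(6 - 5) = -47*1 = -47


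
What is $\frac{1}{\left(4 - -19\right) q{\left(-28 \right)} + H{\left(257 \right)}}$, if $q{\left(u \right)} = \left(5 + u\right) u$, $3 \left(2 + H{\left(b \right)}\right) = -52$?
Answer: $\frac{3}{44378} \approx 6.7601 \cdot 10^{-5}$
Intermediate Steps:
$H{\left(b \right)} = - \frac{58}{3}$ ($H{\left(b \right)} = -2 + \frac{1}{3} \left(-52\right) = -2 - \frac{52}{3} = - \frac{58}{3}$)
$q{\left(u \right)} = u \left(5 + u\right)$
$\frac{1}{\left(4 - -19\right) q{\left(-28 \right)} + H{\left(257 \right)}} = \frac{1}{\left(4 - -19\right) \left(- 28 \left(5 - 28\right)\right) - \frac{58}{3}} = \frac{1}{\left(4 + 19\right) \left(\left(-28\right) \left(-23\right)\right) - \frac{58}{3}} = \frac{1}{23 \cdot 644 - \frac{58}{3}} = \frac{1}{14812 - \frac{58}{3}} = \frac{1}{\frac{44378}{3}} = \frac{3}{44378}$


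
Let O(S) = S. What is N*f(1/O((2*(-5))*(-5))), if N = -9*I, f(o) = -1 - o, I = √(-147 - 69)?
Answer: 1377*I*√6/25 ≈ 134.92*I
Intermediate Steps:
I = 6*I*√6 (I = √(-216) = 6*I*√6 ≈ 14.697*I)
N = -54*I*√6 ≈ -132.27*I
N*f(1/O((2*(-5))*(-5))) = (-54*I*√6)*(-1 - 1/((2*(-5))*(-5))) = (-54*I*√6)*(-1 - 1/((-10*(-5)))) = (-54*I*√6)*(-1 - 1/50) = -54*I*√6*(-51/50) = 1377*I*√6/25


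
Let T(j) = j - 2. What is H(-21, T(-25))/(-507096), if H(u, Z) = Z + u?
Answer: 2/21129 ≈ 9.4657e-5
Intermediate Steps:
T(j) = -2 + j
H(-21, T(-25))/(-507096) = ((-2 - 25) - 21)/(-507096) = (-27 - 21)*(-1/507096) = -48*(-1/507096) = 2/21129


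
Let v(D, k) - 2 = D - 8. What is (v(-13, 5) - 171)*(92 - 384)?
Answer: 55480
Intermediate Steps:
v(D, k) = -6 + D (v(D, k) = 2 + (D - 8) = 2 + (-8 + D) = -6 + D)
(v(-13, 5) - 171)*(92 - 384) = ((-6 - 13) - 171)*(92 - 384) = (-19 - 171)*(-292) = -190*(-292) = 55480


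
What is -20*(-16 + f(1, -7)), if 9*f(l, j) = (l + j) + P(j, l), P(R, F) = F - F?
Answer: 1000/3 ≈ 333.33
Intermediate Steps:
P(R, F) = 0
f(l, j) = j/9 + l/9 (f(l, j) = ((l + j) + 0)/9 = ((j + l) + 0)/9 = (j + l)/9 = j/9 + l/9)
-20*(-16 + f(1, -7)) = -20*(-16 + ((1/9)*(-7) + (1/9)*1)) = -20*(-16 + (-7/9 + 1/9)) = -20*(-16 - 2/3) = -20*(-50/3) = 1000/3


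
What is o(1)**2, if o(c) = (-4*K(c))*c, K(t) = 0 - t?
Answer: 16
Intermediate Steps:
K(t) = -t
o(c) = 4*c**2 (o(c) = (-(-4)*c)*c = (4*c)*c = 4*c**2)
o(1)**2 = (4*1**2)**2 = (4*1)**2 = 4**2 = 16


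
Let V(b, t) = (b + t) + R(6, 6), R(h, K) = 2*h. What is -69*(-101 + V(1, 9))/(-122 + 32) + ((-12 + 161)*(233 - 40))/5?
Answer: 34145/6 ≈ 5690.8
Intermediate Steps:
V(b, t) = 12 + b + t (V(b, t) = (b + t) + 2*6 = (b + t) + 12 = 12 + b + t)
-69*(-101 + V(1, 9))/(-122 + 32) + ((-12 + 161)*(233 - 40))/5 = -69*(-101 + (12 + 1 + 9))/(-122 + 32) + ((-12 + 161)*(233 - 40))/5 = -69/((-90/(-101 + 22))) + (149*193)*(1/5) = -69/((-90/(-79))) + 28757*(1/5) = -69/((-90*(-1/79))) + 28757/5 = -69/90/79 + 28757/5 = -69*79/90 + 28757/5 = -1817/30 + 28757/5 = 34145/6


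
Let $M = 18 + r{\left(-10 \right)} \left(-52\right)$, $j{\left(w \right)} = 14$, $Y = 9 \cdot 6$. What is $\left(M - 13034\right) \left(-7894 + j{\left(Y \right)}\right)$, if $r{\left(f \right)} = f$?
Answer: $98468480$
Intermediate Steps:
$Y = 54$
$M = 538$ ($M = 18 - -520 = 18 + 520 = 538$)
$\left(M - 13034\right) \left(-7894 + j{\left(Y \right)}\right) = \left(538 - 13034\right) \left(-7894 + 14\right) = \left(-12496\right) \left(-7880\right) = 98468480$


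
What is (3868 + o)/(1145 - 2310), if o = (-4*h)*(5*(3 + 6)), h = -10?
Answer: -5668/1165 ≈ -4.8652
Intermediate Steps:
o = 1800 (o = (-4*(-10))*(5*(3 + 6)) = 40*(5*9) = 40*45 = 1800)
(3868 + o)/(1145 - 2310) = (3868 + 1800)/(1145 - 2310) = 5668/(-1165) = 5668*(-1/1165) = -5668/1165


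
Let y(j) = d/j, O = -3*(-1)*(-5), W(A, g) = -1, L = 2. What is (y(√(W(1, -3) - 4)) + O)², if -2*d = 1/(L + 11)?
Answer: (1950 - I*√5)²/16900 ≈ 225.0 - 0.51602*I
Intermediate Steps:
O = -15 (O = 3*(-5) = -15)
d = -1/26 (d = -1/(2*(2 + 11)) = -½/13 = -½*1/13 = -1/26 ≈ -0.038462)
y(j) = -1/(26*j)
(y(√(W(1, -3) - 4)) + O)² = (-1/(26*√(-1 - 4)) - 15)² = (-(-I*√5/5)/26 - 15)² = (-(-1)*I*√5/130 - 15)² = (I*√5/130 - 15)² = (-15 + I*√5/130)²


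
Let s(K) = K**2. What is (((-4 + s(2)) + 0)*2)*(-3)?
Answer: 0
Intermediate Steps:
(((-4 + s(2)) + 0)*2)*(-3) = (((-4 + 2**2) + 0)*2)*(-3) = (((-4 + 4) + 0)*2)*(-3) = ((0 + 0)*2)*(-3) = (0*2)*(-3) = 0*(-3) = 0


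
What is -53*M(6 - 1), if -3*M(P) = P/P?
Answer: 53/3 ≈ 17.667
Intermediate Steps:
M(P) = -⅓ (M(P) = -P/(3*P) = -⅓*1 = -⅓)
-53*M(6 - 1) = -53*(-⅓) = 53/3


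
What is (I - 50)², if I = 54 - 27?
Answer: 529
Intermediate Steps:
I = 27
(I - 50)² = (27 - 50)² = (-23)² = 529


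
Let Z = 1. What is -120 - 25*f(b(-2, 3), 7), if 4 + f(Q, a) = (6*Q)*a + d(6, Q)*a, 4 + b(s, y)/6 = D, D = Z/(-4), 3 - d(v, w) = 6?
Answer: 27280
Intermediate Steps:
d(v, w) = -3 (d(v, w) = 3 - 1*6 = 3 - 6 = -3)
D = -¼ (D = 1/(-4) = 1*(-¼) = -¼ ≈ -0.25000)
b(s, y) = -51/2 (b(s, y) = -24 + 6*(-¼) = -24 - 3/2 = -51/2)
f(Q, a) = -4 - 3*a + 6*Q*a (f(Q, a) = -4 + ((6*Q)*a - 3*a) = -4 + (6*Q*a - 3*a) = -4 + (-3*a + 6*Q*a) = -4 - 3*a + 6*Q*a)
-120 - 25*f(b(-2, 3), 7) = -120 - 25*(-4 - 3*7 + 6*(-51/2)*7) = -120 - 25*(-4 - 21 - 1071) = -120 - 25*(-1096) = -120 + 27400 = 27280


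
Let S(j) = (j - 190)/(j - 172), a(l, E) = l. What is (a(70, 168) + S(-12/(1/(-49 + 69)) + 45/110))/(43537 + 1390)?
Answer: 643301/406813985 ≈ 0.0015813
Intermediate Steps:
S(j) = (-190 + j)/(-172 + j)
(a(70, 168) + S(-12/(1/(-49 + 69)) + 45/110))/(43537 + 1390) = (70 + (-190 + (-12/(1/(-49 + 69)) + 45/110))/(-172 + (-12/(1/(-49 + 69)) + 45/110)))/(43537 + 1390) = (70 + (-190 + (-12/(1/20) + 45*(1/110)))/(-172 + (-12/(1/20) + 45*(1/110))))/44927 = (70 + (-190 + (-12/1/20 + 9/22))/(-172 + (-12/1/20 + 9/22)))*(1/44927) = (70 + (-190 + (-12*20 + 9/22))/(-172 + (-12*20 + 9/22)))*(1/44927) = (70 + (-190 + (-240 + 9/22))/(-172 + (-240 + 9/22)))*(1/44927) = (70 + (-190 - 5271/22)/(-172 - 5271/22))*(1/44927) = (70 - 9451/22/(-9055/22))*(1/44927) = (70 - 22/9055*(-9451/22))*(1/44927) = (70 + 9451/9055)*(1/44927) = (643301/9055)*(1/44927) = 643301/406813985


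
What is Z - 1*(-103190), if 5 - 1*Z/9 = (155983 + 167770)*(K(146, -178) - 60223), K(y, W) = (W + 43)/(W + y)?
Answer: 5614854496297/32 ≈ 1.7546e+11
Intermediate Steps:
K(y, W) = (43 + W)/(W + y)
Z = 5614851194217/32 (Z = 45 - 9*(155983 + 167770)*((43 - 178)/(-178 + 146) - 60223) = 45 - 2913777*(-135/(-32) - 60223) = 45 - 2913777*(-1/32*(-135) - 60223) = 45 - 2913777*(135/32 - 60223) = 45 - 2913777*(-1927001)/32 = 45 - 9*(-623872354753/32) = 45 + 5614851192777/32 = 5614851194217/32 ≈ 1.7546e+11)
Z - 1*(-103190) = 5614851194217/32 - 1*(-103190) = 5614851194217/32 + 103190 = 5614854496297/32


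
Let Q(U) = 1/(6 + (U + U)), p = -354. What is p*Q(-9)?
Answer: 59/2 ≈ 29.500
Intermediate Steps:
Q(U) = 1/(6 + 2*U)
p*Q(-9) = -177/(3 - 9) = -177/(-6) = -177*(-1)/6 = -354*(-1/12) = 59/2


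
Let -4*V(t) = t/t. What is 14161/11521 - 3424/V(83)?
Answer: 157805777/11521 ≈ 13697.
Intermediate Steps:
V(t) = -1/4 (V(t) = -t/(4*t) = -1/4*1 = -1/4)
14161/11521 - 3424/V(83) = 14161/11521 - 3424/(-1/4) = 14161*(1/11521) - 3424*(-4) = 14161/11521 + 13696 = 157805777/11521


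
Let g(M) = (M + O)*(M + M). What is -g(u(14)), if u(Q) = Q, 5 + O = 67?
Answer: -2128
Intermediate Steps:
O = 62 (O = -5 + 67 = 62)
g(M) = 2*M*(62 + M) (g(M) = (M + 62)*(M + M) = (62 + M)*(2*M) = 2*M*(62 + M))
-g(u(14)) = -2*14*(62 + 14) = -2*14*76 = -1*2128 = -2128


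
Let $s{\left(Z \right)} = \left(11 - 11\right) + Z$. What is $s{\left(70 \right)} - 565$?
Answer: $-495$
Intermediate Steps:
$s{\left(Z \right)} = Z$ ($s{\left(Z \right)} = 0 + Z = Z$)
$s{\left(70 \right)} - 565 = 70 - 565 = -495$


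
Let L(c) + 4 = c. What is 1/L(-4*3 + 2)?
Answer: -1/14 ≈ -0.071429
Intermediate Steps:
L(c) = -4 + c
1/L(-4*3 + 2) = 1/(-4 + (-4*3 + 2)) = 1/(-4 + (-12 + 2)) = 1/(-4 - 10) = 1/(-14) = -1/14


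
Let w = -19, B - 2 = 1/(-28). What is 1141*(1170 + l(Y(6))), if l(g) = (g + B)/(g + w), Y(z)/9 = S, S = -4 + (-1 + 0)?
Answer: 341948735/256 ≈ 1.3357e+6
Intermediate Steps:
B = 55/28 (B = 2 + 1/(-28) = 2 - 1/28 = 55/28 ≈ 1.9643)
S = -5 (S = -4 - 1 = -5)
Y(z) = -45 (Y(z) = 9*(-5) = -45)
l(g) = (55/28 + g)/(-19 + g) (l(g) = (g + 55/28)/(g - 19) = (55/28 + g)/(-19 + g))
1141*(1170 + l(Y(6))) = 1141*(1170 + (55/28 - 45)/(-19 - 45)) = 1141*(1170 - 1205/28/(-64)) = 1141*(1170 - 1/64*(-1205/28)) = 1141*(1170 + 1205/1792) = 1141*(2097845/1792) = 341948735/256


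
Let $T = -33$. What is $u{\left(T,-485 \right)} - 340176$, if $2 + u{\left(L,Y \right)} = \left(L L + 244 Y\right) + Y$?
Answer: $-457914$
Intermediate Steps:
$u{\left(L,Y \right)} = -2 + L^{2} + 245 Y$ ($u{\left(L,Y \right)} = -2 + \left(\left(L L + 244 Y\right) + Y\right) = -2 + \left(\left(L^{2} + 244 Y\right) + Y\right) = -2 + \left(L^{2} + 245 Y\right) = -2 + L^{2} + 245 Y$)
$u{\left(T,-485 \right)} - 340176 = \left(-2 + \left(-33\right)^{2} + 245 \left(-485\right)\right) - 340176 = \left(-2 + 1089 - 118825\right) - 340176 = -117738 - 340176 = -457914$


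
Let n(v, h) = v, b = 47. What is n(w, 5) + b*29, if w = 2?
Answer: 1365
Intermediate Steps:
n(w, 5) + b*29 = 2 + 47*29 = 2 + 1363 = 1365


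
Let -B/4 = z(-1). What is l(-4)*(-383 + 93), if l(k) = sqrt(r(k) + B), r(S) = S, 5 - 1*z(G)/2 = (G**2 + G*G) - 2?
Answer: -580*I*sqrt(11) ≈ -1923.6*I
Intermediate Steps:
z(G) = 14 - 4*G**2 (z(G) = 10 - 2*((G**2 + G*G) - 2) = 10 - 2*((G**2 + G**2) - 2) = 10 - 2*(2*G**2 - 2) = 10 - 2*(-2 + 2*G**2) = 10 + (4 - 4*G**2) = 14 - 4*G**2)
B = -40 (B = -4*(14 - 4*(-1)**2) = -4*(14 - 4*1) = -4*(14 - 4) = -4*10 = -40)
l(k) = sqrt(-40 + k) (l(k) = sqrt(k - 40) = sqrt(-40 + k))
l(-4)*(-383 + 93) = sqrt(-40 - 4)*(-383 + 93) = sqrt(-44)*(-290) = (2*I*sqrt(11))*(-290) = -580*I*sqrt(11)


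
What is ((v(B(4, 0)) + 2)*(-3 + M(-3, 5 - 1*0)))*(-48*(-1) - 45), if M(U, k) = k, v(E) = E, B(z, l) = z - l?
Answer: 36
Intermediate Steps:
((v(B(4, 0)) + 2)*(-3 + M(-3, 5 - 1*0)))*(-48*(-1) - 45) = (((4 - 1*0) + 2)*(-3 + (5 - 1*0)))*(-48*(-1) - 45) = (((4 + 0) + 2)*(-3 + (5 + 0)))*(48 - 45) = ((4 + 2)*(-3 + 5))*3 = (6*2)*3 = 12*3 = 36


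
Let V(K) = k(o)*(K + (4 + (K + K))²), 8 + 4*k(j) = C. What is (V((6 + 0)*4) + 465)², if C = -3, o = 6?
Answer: 49519369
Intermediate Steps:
k(j) = -11/4 (k(j) = -2 + (¼)*(-3) = -2 - ¾ = -11/4)
V(K) = -11*K/4 - 11*(4 + 2*K)²/4 (V(K) = -11*(K + (4 + (K + K))²)/4 = -11*(K + (4 + 2*K)²)/4 = -11*K/4 - 11*(4 + 2*K)²/4)
(V((6 + 0)*4) + 465)² = ((-11*(2 + (6 + 0)*4)² - 11*(6 + 0)*4/4) + 465)² = ((-11*(2 + 6*4)² - 33*4/2) + 465)² = ((-11*(2 + 24)² - 11/4*24) + 465)² = ((-11*26² - 66) + 465)² = ((-11*676 - 66) + 465)² = ((-7436 - 66) + 465)² = (-7502 + 465)² = (-7037)² = 49519369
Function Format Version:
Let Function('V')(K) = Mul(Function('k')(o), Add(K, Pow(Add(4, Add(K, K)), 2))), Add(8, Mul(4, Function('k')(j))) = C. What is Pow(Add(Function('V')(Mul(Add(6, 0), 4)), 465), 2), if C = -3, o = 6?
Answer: 49519369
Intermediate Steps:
Function('k')(j) = Rational(-11, 4) (Function('k')(j) = Add(-2, Mul(Rational(1, 4), -3)) = Add(-2, Rational(-3, 4)) = Rational(-11, 4))
Function('V')(K) = Add(Mul(Rational(-11, 4), K), Mul(Rational(-11, 4), Pow(Add(4, Mul(2, K)), 2))) (Function('V')(K) = Mul(Rational(-11, 4), Add(K, Pow(Add(4, Add(K, K)), 2))) = Mul(Rational(-11, 4), Add(K, Pow(Add(4, Mul(2, K)), 2))) = Add(Mul(Rational(-11, 4), K), Mul(Rational(-11, 4), Pow(Add(4, Mul(2, K)), 2))))
Pow(Add(Function('V')(Mul(Add(6, 0), 4)), 465), 2) = Pow(Add(Add(Mul(-11, Pow(Add(2, Mul(Add(6, 0), 4)), 2)), Mul(Rational(-11, 4), Mul(Add(6, 0), 4))), 465), 2) = Pow(Add(Add(Mul(-11, Pow(Add(2, Mul(6, 4)), 2)), Mul(Rational(-11, 4), Mul(6, 4))), 465), 2) = Pow(Add(Add(Mul(-11, Pow(Add(2, 24), 2)), Mul(Rational(-11, 4), 24)), 465), 2) = Pow(Add(Add(Mul(-11, Pow(26, 2)), -66), 465), 2) = Pow(Add(Add(Mul(-11, 676), -66), 465), 2) = Pow(Add(Add(-7436, -66), 465), 2) = Pow(Add(-7502, 465), 2) = Pow(-7037, 2) = 49519369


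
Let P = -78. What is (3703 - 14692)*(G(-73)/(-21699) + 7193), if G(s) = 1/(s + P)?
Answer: -28776792905718/364061 ≈ -7.9044e+7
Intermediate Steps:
G(s) = 1/(-78 + s) (G(s) = 1/(s - 78) = 1/(-78 + s))
(3703 - 14692)*(G(-73)/(-21699) + 7193) = (3703 - 14692)*(1/(-78 - 73*(-21699)) + 7193) = -10989*(-1/21699/(-151) + 7193) = -10989*(-1/151*(-1/21699) + 7193) = -10989*(1/3276549 + 7193) = -10989*23568216958/3276549 = -28776792905718/364061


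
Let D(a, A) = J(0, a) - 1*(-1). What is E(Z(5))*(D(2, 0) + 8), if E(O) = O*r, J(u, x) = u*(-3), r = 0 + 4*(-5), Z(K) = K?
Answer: -900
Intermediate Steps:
r = -20 (r = 0 - 20 = -20)
J(u, x) = -3*u
D(a, A) = 1 (D(a, A) = -3*0 - 1*(-1) = 0 + 1 = 1)
E(O) = -20*O (E(O) = O*(-20) = -20*O)
E(Z(5))*(D(2, 0) + 8) = (-20*5)*(1 + 8) = -100*9 = -900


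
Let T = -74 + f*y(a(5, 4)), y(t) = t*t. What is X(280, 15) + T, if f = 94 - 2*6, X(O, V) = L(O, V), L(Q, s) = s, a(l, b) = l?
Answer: 1991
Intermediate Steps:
X(O, V) = V
y(t) = t²
f = 82 (f = 94 - 1*12 = 94 - 12 = 82)
T = 1976 (T = -74 + 82*5² = -74 + 82*25 = -74 + 2050 = 1976)
X(280, 15) + T = 15 + 1976 = 1991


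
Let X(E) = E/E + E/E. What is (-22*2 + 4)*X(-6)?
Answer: -80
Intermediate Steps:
X(E) = 2 (X(E) = 1 + 1 = 2)
(-22*2 + 4)*X(-6) = (-22*2 + 4)*2 = (-44 + 4)*2 = -40*2 = -80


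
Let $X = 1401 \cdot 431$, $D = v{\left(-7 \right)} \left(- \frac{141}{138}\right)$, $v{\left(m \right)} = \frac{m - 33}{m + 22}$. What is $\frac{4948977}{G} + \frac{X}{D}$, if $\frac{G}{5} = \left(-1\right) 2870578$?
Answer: $\frac{299001372091017}{1349171660} \approx 2.2162 \cdot 10^{5}$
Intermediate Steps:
$v{\left(m \right)} = \frac{-33 + m}{22 + m}$
$G = -14352890$ ($G = 5 \left(\left(-1\right) 2870578\right) = 5 \left(-2870578\right) = -14352890$)
$D = \frac{188}{69}$ ($D = \frac{-33 - 7}{22 - 7} \left(- \frac{141}{138}\right) = \frac{1}{15} \left(-40\right) \left(\left(-141\right) \frac{1}{138}\right) = \frac{1}{15} \left(-40\right) \left(- \frac{47}{46}\right) = \left(- \frac{8}{3}\right) \left(- \frac{47}{46}\right) = \frac{188}{69} \approx 2.7246$)
$X = 603831$
$\frac{4948977}{G} + \frac{X}{D} = \frac{4948977}{-14352890} + \frac{603831}{\frac{188}{69}} = 4948977 \left(- \frac{1}{14352890}\right) + 603831 \cdot \frac{69}{188} = - \frac{4948977}{14352890} + \frac{41664339}{188} = \frac{299001372091017}{1349171660}$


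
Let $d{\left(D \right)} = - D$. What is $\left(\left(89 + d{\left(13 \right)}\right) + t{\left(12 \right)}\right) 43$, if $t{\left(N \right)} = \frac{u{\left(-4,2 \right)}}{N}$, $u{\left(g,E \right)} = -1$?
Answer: $\frac{39173}{12} \approx 3264.4$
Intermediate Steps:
$t{\left(N \right)} = - \frac{1}{N}$
$\left(\left(89 + d{\left(13 \right)}\right) + t{\left(12 \right)}\right) 43 = \left(\left(89 - 13\right) - \frac{1}{12}\right) 43 = \left(76 - \frac{1}{12}\right) 43 = \frac{911}{12} \cdot 43 = \frac{39173}{12}$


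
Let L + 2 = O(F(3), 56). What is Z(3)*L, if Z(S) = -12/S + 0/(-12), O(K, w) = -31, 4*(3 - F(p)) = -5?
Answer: 132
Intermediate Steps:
F(p) = 17/4 (F(p) = 3 - ¼*(-5) = 3 + 5/4 = 17/4)
Z(S) = -12/S (Z(S) = -12/S + 0*(-1/12) = -12/S + 0 = -12/S)
L = -33 (L = -2 - 31 = -33)
Z(3)*L = -12/3*(-33) = -12*⅓*(-33) = -4*(-33) = 132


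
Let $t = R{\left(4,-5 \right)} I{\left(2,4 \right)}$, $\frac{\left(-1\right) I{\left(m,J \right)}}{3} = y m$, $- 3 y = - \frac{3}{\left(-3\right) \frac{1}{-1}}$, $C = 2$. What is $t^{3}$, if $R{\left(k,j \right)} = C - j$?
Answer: $-2744$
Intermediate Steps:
$R{\left(k,j \right)} = 2 - j$
$y = \frac{1}{3}$ ($y = - \frac{\left(-3\right) \frac{1}{\left(-3\right) \frac{1}{-1}}}{3} = - \frac{\left(-3\right) \frac{1}{\left(-3\right) \left(-1\right)}}{3} = - \frac{\left(-3\right) \frac{1}{3}}{3} = \left(- \frac{1}{3}\right) \left(-1\right) = \frac{1}{3} \approx 0.33333$)
$I{\left(m,J \right)} = - m$ ($I{\left(m,J \right)} = - 3 \frac{m}{3} = - m$)
$t = -14$ ($t = \left(2 - -5\right) \left(\left(-1\right) 2\right) = \left(2 + 5\right) \left(-2\right) = 7 \left(-2\right) = -14$)
$t^{3} = \left(-14\right)^{3} = -2744$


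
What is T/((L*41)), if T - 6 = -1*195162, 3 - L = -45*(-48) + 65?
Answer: 97578/45551 ≈ 2.1422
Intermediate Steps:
L = -2222 (L = 3 - (-45*(-48) + 65) = 3 - (2160 + 65) = 3 - 1*2225 = 3 - 2225 = -2222)
T = -195156 (T = 6 - 1*195162 = 6 - 195162 = -195156)
T/((L*41)) = -195156/((-2222*41)) = -195156/(-91102) = -195156*(-1/91102) = 97578/45551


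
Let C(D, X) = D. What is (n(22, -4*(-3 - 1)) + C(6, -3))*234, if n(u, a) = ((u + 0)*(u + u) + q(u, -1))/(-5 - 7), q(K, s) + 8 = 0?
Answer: -17316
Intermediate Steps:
q(K, s) = -8 (q(K, s) = -8 + 0 = -8)
n(u, a) = ⅔ - u²/6 (n(u, a) = ((u + 0)*(u + u) - 8)/(-5 - 7) = (u*(2*u) - 8)/(-12) = (2*u² - 8)*(-1/12) = (-8 + 2*u²)*(-1/12) = ⅔ - u²/6)
(n(22, -4*(-3 - 1)) + C(6, -3))*234 = ((⅔ - ⅙*22²) + 6)*234 = ((⅔ - ⅙*484) + 6)*234 = ((⅔ - 242/3) + 6)*234 = (-80 + 6)*234 = -74*234 = -17316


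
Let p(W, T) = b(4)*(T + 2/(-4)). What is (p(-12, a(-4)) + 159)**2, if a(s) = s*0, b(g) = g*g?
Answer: 22801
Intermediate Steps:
b(g) = g**2
a(s) = 0
p(W, T) = -8 + 16*T (p(W, T) = 4**2*(T + 2/(-4)) = 16*(T + 2*(-1/4)) = 16*(T - 1/2) = 16*(-1/2 + T) = -8 + 16*T)
(p(-12, a(-4)) + 159)**2 = ((-8 + 16*0) + 159)**2 = ((-8 + 0) + 159)**2 = (-8 + 159)**2 = 151**2 = 22801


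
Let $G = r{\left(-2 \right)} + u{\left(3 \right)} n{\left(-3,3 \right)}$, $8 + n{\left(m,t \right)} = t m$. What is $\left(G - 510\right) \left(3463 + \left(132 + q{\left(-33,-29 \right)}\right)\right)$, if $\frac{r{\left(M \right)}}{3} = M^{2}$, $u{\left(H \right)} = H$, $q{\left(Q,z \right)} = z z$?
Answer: $-2435364$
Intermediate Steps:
$q{\left(Q,z \right)} = z^{2}$
$n{\left(m,t \right)} = -8 + m t$ ($n{\left(m,t \right)} = -8 + t m = -8 + m t$)
$r{\left(M \right)} = 3 M^{2}$
$G = -39$ ($G = 3 \left(-2\right)^{2} + 3 \left(-8 - 9\right) = 3 \cdot 4 + 3 \left(-8 - 9\right) = 12 + 3 \left(-17\right) = 12 - 51 = -39$)
$\left(G - 510\right) \left(3463 + \left(132 + q{\left(-33,-29 \right)}\right)\right) = \left(-39 - 510\right) \left(3463 + \left(132 + \left(-29\right)^{2}\right)\right) = - 549 \left(3463 + \left(132 + 841\right)\right) = - 549 \left(3463 + 973\right) = \left(-549\right) 4436 = -2435364$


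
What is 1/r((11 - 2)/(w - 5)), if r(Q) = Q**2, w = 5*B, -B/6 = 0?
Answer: 25/81 ≈ 0.30864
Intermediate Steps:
B = 0 (B = -6*0 = 0)
w = 0 (w = 5*0 = 0)
1/r((11 - 2)/(w - 5)) = 1/(((11 - 2)/(0 - 5))**2) = 1/((9/(-5))**2) = 1/((9*(-1/5))**2) = 1/((-9/5)**2) = 1/(81/25) = 25/81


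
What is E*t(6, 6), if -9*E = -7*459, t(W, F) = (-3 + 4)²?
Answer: 357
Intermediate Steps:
t(W, F) = 1 (t(W, F) = 1² = 1)
E = 357 (E = -(-7)*459/9 = -⅑*(-3213) = 357)
E*t(6, 6) = 357*1 = 357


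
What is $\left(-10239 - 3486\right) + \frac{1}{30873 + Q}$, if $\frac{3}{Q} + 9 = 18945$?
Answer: $- \frac{2674595918013}{194870377} \approx -13725.0$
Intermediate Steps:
$Q = \frac{1}{6312}$ ($Q = \frac{3}{-9 + 18945} = \frac{3}{18936} = 3 \cdot \frac{1}{18936} = \frac{1}{6312} \approx 0.00015843$)
$\left(-10239 - 3486\right) + \frac{1}{30873 + Q} = \left(-10239 - 3486\right) + \frac{1}{30873 + \frac{1}{6312}} = -13725 + \frac{1}{\frac{194870377}{6312}} = -13725 + \frac{6312}{194870377} = - \frac{2674595918013}{194870377}$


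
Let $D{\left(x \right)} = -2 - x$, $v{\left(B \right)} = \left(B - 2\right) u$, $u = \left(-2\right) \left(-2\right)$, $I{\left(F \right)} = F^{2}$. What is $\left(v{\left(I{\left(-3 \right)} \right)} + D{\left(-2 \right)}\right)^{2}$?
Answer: $784$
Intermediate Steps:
$u = 4$
$v{\left(B \right)} = -8 + 4 B$ ($v{\left(B \right)} = \left(B - 2\right) 4 = \left(-2 + B\right) 4 = -8 + 4 B$)
$\left(v{\left(I{\left(-3 \right)} \right)} + D{\left(-2 \right)}\right)^{2} = \left(\left(-8 + 4 \left(-3\right)^{2}\right) - 0\right)^{2} = \left(\left(-8 + 4 \cdot 9\right) + \left(-2 + 2\right)\right)^{2} = \left(\left(-8 + 36\right) + 0\right)^{2} = \left(28 + 0\right)^{2} = 28^{2} = 784$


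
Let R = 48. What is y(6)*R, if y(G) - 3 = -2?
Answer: 48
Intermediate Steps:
y(G) = 1 (y(G) = 3 - 2 = 1)
y(6)*R = 1*48 = 48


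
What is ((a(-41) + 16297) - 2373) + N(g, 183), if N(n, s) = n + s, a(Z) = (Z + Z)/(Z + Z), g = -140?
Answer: 13968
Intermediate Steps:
a(Z) = 1 (a(Z) = (2*Z)/((2*Z)) = (2*Z)*(1/(2*Z)) = 1)
((a(-41) + 16297) - 2373) + N(g, 183) = ((1 + 16297) - 2373) + (-140 + 183) = (16298 - 2373) + 43 = 13925 + 43 = 13968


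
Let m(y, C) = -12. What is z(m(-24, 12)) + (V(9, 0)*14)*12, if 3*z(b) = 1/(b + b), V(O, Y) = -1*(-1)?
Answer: 12095/72 ≈ 167.99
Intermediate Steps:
V(O, Y) = 1
z(b) = 1/(6*b) (z(b) = 1/(3*(b + b)) = 1/(3*((2*b))) = (1/(2*b))/3 = 1/(6*b))
z(m(-24, 12)) + (V(9, 0)*14)*12 = (⅙)/(-12) + (1*14)*12 = (⅙)*(-1/12) + 14*12 = -1/72 + 168 = 12095/72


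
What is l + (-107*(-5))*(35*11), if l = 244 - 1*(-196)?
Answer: 206415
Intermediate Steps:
l = 440 (l = 244 + 196 = 440)
l + (-107*(-5))*(35*11) = 440 + (-107*(-5))*(35*11) = 440 + 535*385 = 440 + 205975 = 206415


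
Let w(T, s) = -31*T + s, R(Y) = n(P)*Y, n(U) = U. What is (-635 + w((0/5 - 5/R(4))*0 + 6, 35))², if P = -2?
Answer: 617796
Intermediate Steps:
R(Y) = -2*Y
w(T, s) = s - 31*T
(-635 + w((0/5 - 5/R(4))*0 + 6, 35))² = (-635 + (35 - 31*((0/5 - 5/((-2*4)))*0 + 6)))² = (-635 + (35 - 31*((0*(⅕) - 5/(-8))*0 + 6)))² = (-635 + (35 - 31*((0 - 5*(-⅛))*0 + 6)))² = (-635 + (35 - 31*((0 + 5/8)*0 + 6)))² = (-635 + (35 - 31*((5/8)*0 + 6)))² = (-635 + (35 - 31*(0 + 6)))² = (-635 + (35 - 31*6))² = (-635 + (35 - 186))² = (-635 - 151)² = (-786)² = 617796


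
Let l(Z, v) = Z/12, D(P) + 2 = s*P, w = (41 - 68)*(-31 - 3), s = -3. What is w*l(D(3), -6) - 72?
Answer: -1827/2 ≈ -913.50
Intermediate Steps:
w = 918 (w = -27*(-34) = 918)
D(P) = -2 - 3*P
l(Z, v) = Z/12 (l(Z, v) = Z*(1/12) = Z/12)
w*l(D(3), -6) - 72 = 918*((-2 - 3*3)/12) - 72 = 918*((-2 - 9)/12) - 72 = 918*((1/12)*(-11)) - 72 = 918*(-11/12) - 72 = -1683/2 - 72 = -1827/2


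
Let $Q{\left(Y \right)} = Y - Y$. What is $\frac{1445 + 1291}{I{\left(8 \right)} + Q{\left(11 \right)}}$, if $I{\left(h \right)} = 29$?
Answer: $\frac{2736}{29} \approx 94.345$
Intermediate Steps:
$Q{\left(Y \right)} = 0$
$\frac{1445 + 1291}{I{\left(8 \right)} + Q{\left(11 \right)}} = \frac{1445 + 1291}{29 + 0} = \frac{2736}{29}$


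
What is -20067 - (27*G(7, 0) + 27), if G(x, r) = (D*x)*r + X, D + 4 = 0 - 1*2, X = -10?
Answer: -19824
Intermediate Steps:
D = -6 (D = -4 + (0 - 1*2) = -4 + (0 - 2) = -4 - 2 = -6)
G(x, r) = -10 - 6*r*x (G(x, r) = (-6*x)*r - 10 = -6*r*x - 10 = -10 - 6*r*x)
-20067 - (27*G(7, 0) + 27) = -20067 - (27*(-10 - 6*0*7) + 27) = -20067 - (27*(-10 + 0) + 27) = -20067 - (27*(-10) + 27) = -20067 - (-270 + 27) = -20067 - 1*(-243) = -20067 + 243 = -19824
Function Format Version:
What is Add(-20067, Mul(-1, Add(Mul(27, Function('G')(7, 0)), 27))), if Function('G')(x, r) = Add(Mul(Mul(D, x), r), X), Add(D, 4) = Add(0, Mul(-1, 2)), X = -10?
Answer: -19824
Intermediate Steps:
D = -6 (D = Add(-4, Add(0, Mul(-1, 2))) = Add(-4, Add(0, -2)) = Add(-4, -2) = -6)
Function('G')(x, r) = Add(-10, Mul(-6, r, x)) (Function('G')(x, r) = Add(Mul(Mul(-6, x), r), -10) = Add(Mul(-6, r, x), -10) = Add(-10, Mul(-6, r, x)))
Add(-20067, Mul(-1, Add(Mul(27, Function('G')(7, 0)), 27))) = Add(-20067, Mul(-1, Add(Mul(27, Add(-10, Mul(-6, 0, 7))), 27))) = Add(-20067, Mul(-1, Add(Mul(27, Add(-10, 0)), 27))) = Add(-20067, Mul(-1, Add(Mul(27, -10), 27))) = Add(-20067, Mul(-1, Add(-270, 27))) = Add(-20067, Mul(-1, -243)) = Add(-20067, 243) = -19824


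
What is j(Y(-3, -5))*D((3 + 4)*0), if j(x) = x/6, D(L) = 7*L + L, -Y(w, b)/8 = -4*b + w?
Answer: 0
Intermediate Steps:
Y(w, b) = -8*w + 32*b (Y(w, b) = -8*(-4*b + w) = -8*(w - 4*b) = -8*w + 32*b)
D(L) = 8*L
j(x) = x/6 (j(x) = x*(⅙) = x/6)
j(Y(-3, -5))*D((3 + 4)*0) = ((-8*(-3) + 32*(-5))/6)*(8*((3 + 4)*0)) = ((24 - 160)/6)*(8*(7*0)) = ((⅙)*(-136))*(8*0) = -68/3*0 = 0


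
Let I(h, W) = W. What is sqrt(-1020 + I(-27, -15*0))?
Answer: 2*I*sqrt(255) ≈ 31.937*I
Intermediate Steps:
sqrt(-1020 + I(-27, -15*0)) = sqrt(-1020 - 15*0) = sqrt(-1020 + 0) = sqrt(-1020) = 2*I*sqrt(255)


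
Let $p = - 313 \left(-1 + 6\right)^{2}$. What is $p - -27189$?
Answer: $19364$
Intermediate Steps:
$p = -7825$ ($p = - 313 \cdot 5^{2} = \left(-313\right) 25 = -7825$)
$p - -27189 = -7825 - -27189 = -7825 + 27189 = 19364$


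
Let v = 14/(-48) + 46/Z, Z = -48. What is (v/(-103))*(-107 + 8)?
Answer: -495/412 ≈ -1.2015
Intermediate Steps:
v = -5/4 (v = 14/(-48) + 46/(-48) = 14*(-1/48) + 46*(-1/48) = -7/24 - 23/24 = -5/4 ≈ -1.2500)
(v/(-103))*(-107 + 8) = (-5/4/(-103))*(-107 + 8) = -5/4*(-1/103)*(-99) = (5/412)*(-99) = -495/412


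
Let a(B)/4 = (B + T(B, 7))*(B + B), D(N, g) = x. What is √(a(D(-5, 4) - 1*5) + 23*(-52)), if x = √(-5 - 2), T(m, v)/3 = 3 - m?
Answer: 2*√(-461 + 58*I*√7) ≈ 7.0526 + 43.517*I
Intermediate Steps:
T(m, v) = 9 - 3*m (T(m, v) = 3*(3 - m) = 9 - 3*m)
x = I*√7 (x = √(-7) = I*√7 ≈ 2.6458*I)
D(N, g) = I*√7
a(B) = 8*B*(9 - 2*B) (a(B) = 4*((B + (9 - 3*B))*(B + B)) = 4*((9 - 2*B)*(2*B)) = 4*(2*B*(9 - 2*B)) = 8*B*(9 - 2*B))
√(a(D(-5, 4) - 1*5) + 23*(-52)) = √(8*(I*√7 - 1*5)*(9 - 2*(I*√7 - 1*5)) + 23*(-52)) = √(8*(I*√7 - 5)*(9 - 2*(I*√7 - 5)) - 1196) = √(8*(-5 + I*√7)*(9 - 2*(-5 + I*√7)) - 1196) = √(8*(-5 + I*√7)*(9 + (10 - 2*I*√7)) - 1196) = √(8*(-5 + I*√7)*(19 - 2*I*√7) - 1196) = √(-1196 + 8*(-5 + I*√7)*(19 - 2*I*√7))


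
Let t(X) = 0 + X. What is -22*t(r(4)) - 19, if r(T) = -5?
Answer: 91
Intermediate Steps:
t(X) = X
-22*t(r(4)) - 19 = -22*(-5) - 19 = 110 - 19 = 91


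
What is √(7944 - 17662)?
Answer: I*√9718 ≈ 98.58*I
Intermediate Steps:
√(7944 - 17662) = √(-9718) = I*√9718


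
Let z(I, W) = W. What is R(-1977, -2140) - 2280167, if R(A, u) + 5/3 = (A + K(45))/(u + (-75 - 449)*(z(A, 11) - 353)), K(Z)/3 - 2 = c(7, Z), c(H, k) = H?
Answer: -605617361129/265602 ≈ -2.2802e+6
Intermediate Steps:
K(Z) = 27 (K(Z) = 6 + 3*7 = 6 + 21 = 27)
R(A, u) = -5/3 + (27 + A)/(179208 + u) (R(A, u) = -5/3 + (A + 27)/(u + (-75 - 449)*(11 - 353)) = -5/3 + (27 + A)/(u - 524*(-342)) = -5/3 + (27 + A)/(u + 179208) = -5/3 + (27 + A)/(179208 + u))
R(-1977, -2140) - 2280167 = (-298653 - 1977 - 5/3*(-2140))/(179208 - 2140) - 2280167 = (-298653 - 1977 + 10700/3)/177068 - 2280167 = (1/177068)*(-891190/3) - 2280167 = -445595/265602 - 2280167 = -605617361129/265602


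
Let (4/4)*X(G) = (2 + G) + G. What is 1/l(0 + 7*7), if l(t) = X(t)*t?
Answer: 1/4900 ≈ 0.00020408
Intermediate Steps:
X(G) = 2 + 2*G (X(G) = (2 + G) + G = 2 + 2*G)
l(t) = t*(2 + 2*t) (l(t) = (2 + 2*t)*t = t*(2 + 2*t))
1/l(0 + 7*7) = 1/(2*(0 + 7*7)*(1 + (0 + 7*7))) = 1/(2*(0 + 49)*(1 + (0 + 49))) = 1/(2*49*(1 + 49)) = 1/(2*49*50) = 1/4900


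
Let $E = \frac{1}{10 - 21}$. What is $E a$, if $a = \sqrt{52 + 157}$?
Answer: $- \frac{\sqrt{209}}{11} \approx -1.3143$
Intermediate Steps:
$a = \sqrt{209} \approx 14.457$
$E = - \frac{1}{11}$ ($E = \frac{1}{-11} = - \frac{1}{11} \approx -0.090909$)
$E a = - \frac{\sqrt{209}}{11}$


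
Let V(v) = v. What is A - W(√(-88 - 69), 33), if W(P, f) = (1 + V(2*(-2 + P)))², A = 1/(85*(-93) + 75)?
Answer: 4846769/7830 + 12*I*√157 ≈ 619.0 + 150.36*I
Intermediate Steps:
A = -1/7830 (A = 1/(-7905 + 75) = 1/(-7830) = -1/7830 ≈ -0.00012771)
W(P, f) = (-3 + 2*P)² (W(P, f) = (1 + 2*(-2 + P))² = (1 + (-4 + 2*P))² = (-3 + 2*P)²)
A - W(√(-88 - 69), 33) = -1/7830 - (-3 + 2*√(-88 - 69))² = -1/7830 - (-3 + 2*√(-157))² = -1/7830 - (-3 + 2*(I*√157))² = -1/7830 - (-3 + 2*I*√157)²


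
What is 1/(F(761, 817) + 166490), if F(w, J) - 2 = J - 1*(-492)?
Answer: 1/167801 ≈ 5.9594e-6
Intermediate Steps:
F(w, J) = 494 + J (F(w, J) = 2 + (J - 1*(-492)) = 2 + (J + 492) = 2 + (492 + J) = 494 + J)
1/(F(761, 817) + 166490) = 1/((494 + 817) + 166490) = 1/(1311 + 166490) = 1/167801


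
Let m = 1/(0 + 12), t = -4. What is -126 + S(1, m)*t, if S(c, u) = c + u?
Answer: -391/3 ≈ -130.33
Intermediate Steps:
m = 1/12 ≈ 0.083333
-126 + S(1, m)*t = -126 + (1 + 1/12)*(-4) = -126 + (13/12)*(-4) = -126 - 13/3 = -391/3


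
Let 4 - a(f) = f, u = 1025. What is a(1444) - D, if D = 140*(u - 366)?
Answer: -93700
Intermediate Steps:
D = 92260 (D = 140*(1025 - 366) = 140*659 = 92260)
a(f) = 4 - f
a(1444) - D = (4 - 1*1444) - 1*92260 = (4 - 1444) - 92260 = -1440 - 92260 = -93700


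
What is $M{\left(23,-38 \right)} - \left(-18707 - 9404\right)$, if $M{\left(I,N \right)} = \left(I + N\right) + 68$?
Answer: $28164$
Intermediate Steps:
$M{\left(I,N \right)} = 68 + I + N$
$M{\left(23,-38 \right)} - \left(-18707 - 9404\right) = \left(68 + 23 - 38\right) - \left(-18707 - 9404\right) = 53 - -28111 = 53 + 28111 = 28164$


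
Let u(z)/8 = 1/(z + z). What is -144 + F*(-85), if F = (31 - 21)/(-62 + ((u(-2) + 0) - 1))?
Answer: -1702/13 ≈ -130.92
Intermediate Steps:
u(z) = 4/z (u(z) = 8/(z + z) = 8/((2*z)) = 8*(1/(2*z)) = 4/z)
F = -2/13 (F = (31 - 21)/(-62 + ((4/(-2) + 0) - 1)) = 10/(-62 + ((4*(-1/2) + 0) - 1)) = 10/(-62 + ((-2 + 0) - 1)) = 10/(-62 + (-2 - 1)) = 10/(-62 - 3) = 10/(-65) = 10*(-1/65) = -2/13 ≈ -0.15385)
-144 + F*(-85) = -144 - 2/13*(-85) = -144 + 170/13 = -1702/13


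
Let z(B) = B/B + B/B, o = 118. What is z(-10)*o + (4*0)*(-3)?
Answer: 236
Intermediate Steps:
z(B) = 2 (z(B) = 1 + 1 = 2)
z(-10)*o + (4*0)*(-3) = 2*118 + (4*0)*(-3) = 236 + 0*(-3) = 236 + 0 = 236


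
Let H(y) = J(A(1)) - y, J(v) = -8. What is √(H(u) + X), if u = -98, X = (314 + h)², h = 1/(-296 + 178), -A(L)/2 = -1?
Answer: √1374029761/118 ≈ 314.13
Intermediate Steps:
A(L) = 2 (A(L) = -2*(-1) = 2)
h = -1/118 (h = 1/(-118) = -1/118 ≈ -0.0084746)
X = 1372776601/13924 (X = (314 - 1/118)² = (37051/118)² = 1372776601/13924 ≈ 98591.)
H(y) = -8 - y
√(H(u) + X) = √((-8 - 1*(-98)) + 1372776601/13924) = √((-8 + 98) + 1372776601/13924) = √(90 + 1372776601/13924) = √(1374029761/13924) = √1374029761/118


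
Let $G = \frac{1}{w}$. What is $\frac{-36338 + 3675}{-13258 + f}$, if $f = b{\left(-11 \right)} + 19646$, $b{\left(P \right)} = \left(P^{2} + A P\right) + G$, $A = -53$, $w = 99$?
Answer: $- \frac{3233637}{702109} \approx -4.6056$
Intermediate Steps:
$G = \frac{1}{99} \approx 0.010101$
$b{\left(P \right)} = \frac{1}{99} + P^{2} - 53 P$ ($b{\left(P \right)} = \left(P^{2} - 53 P\right) + \frac{1}{99} = \frac{1}{99} + P^{2} - 53 P$)
$f = \frac{2014651}{99}$ ($f = \left(\frac{1}{99} + \left(-11\right)^{2} - -583\right) + 19646 = \left(\frac{1}{99} + 121 + 583\right) + 19646 = \frac{69697}{99} + 19646 = \frac{2014651}{99} \approx 20350.0$)
$\frac{-36338 + 3675}{-13258 + f} = \frac{-36338 + 3675}{-13258 + \frac{2014651}{99}} = - \frac{32663}{\frac{702109}{99}} = \left(-32663\right) \frac{99}{702109} = - \frac{3233637}{702109}$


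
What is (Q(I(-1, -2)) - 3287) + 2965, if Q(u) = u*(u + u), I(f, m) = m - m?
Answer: -322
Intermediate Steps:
I(f, m) = 0
Q(u) = 2*u**2 (Q(u) = u*(2*u) = 2*u**2)
(Q(I(-1, -2)) - 3287) + 2965 = (2*0**2 - 3287) + 2965 = (2*0 - 3287) + 2965 = (0 - 3287) + 2965 = -3287 + 2965 = -322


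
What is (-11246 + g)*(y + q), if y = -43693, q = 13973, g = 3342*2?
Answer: 135582640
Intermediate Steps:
g = 6684
(-11246 + g)*(y + q) = (-11246 + 6684)*(-43693 + 13973) = -4562*(-29720) = 135582640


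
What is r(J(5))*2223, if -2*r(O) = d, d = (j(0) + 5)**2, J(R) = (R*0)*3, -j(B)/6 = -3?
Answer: -1175967/2 ≈ -5.8798e+5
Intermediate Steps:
j(B) = 18 (j(B) = -6*(-3) = 18)
J(R) = 0 (J(R) = 0*3 = 0)
d = 529 (d = (18 + 5)**2 = 23**2 = 529)
r(O) = -529/2 (r(O) = -1/2*529 = -529/2)
r(J(5))*2223 = -529/2*2223 = -1175967/2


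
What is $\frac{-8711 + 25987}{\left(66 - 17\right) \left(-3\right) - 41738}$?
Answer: $- \frac{17276}{41885} \approx -0.41246$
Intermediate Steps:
$\frac{-8711 + 25987}{\left(66 - 17\right) \left(-3\right) - 41738} = \frac{17276}{49 \left(-3\right) - 41738} = \frac{17276}{-147 - 41738} = \frac{17276}{-41885} = 17276 \left(- \frac{1}{41885}\right) = - \frac{17276}{41885}$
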